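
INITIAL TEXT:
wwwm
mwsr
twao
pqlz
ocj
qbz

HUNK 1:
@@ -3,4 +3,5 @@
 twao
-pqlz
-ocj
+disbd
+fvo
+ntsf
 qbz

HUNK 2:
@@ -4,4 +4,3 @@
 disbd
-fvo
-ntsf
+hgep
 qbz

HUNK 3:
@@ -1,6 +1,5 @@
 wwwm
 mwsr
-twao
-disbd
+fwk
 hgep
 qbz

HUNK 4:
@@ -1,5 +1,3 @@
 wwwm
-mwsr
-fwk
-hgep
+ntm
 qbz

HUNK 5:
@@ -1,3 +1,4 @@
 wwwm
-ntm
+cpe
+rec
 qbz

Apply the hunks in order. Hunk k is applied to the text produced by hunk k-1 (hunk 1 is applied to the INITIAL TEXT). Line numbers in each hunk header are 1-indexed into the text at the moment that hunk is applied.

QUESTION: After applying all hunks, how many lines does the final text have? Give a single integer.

Answer: 4

Derivation:
Hunk 1: at line 3 remove [pqlz,ocj] add [disbd,fvo,ntsf] -> 7 lines: wwwm mwsr twao disbd fvo ntsf qbz
Hunk 2: at line 4 remove [fvo,ntsf] add [hgep] -> 6 lines: wwwm mwsr twao disbd hgep qbz
Hunk 3: at line 1 remove [twao,disbd] add [fwk] -> 5 lines: wwwm mwsr fwk hgep qbz
Hunk 4: at line 1 remove [mwsr,fwk,hgep] add [ntm] -> 3 lines: wwwm ntm qbz
Hunk 5: at line 1 remove [ntm] add [cpe,rec] -> 4 lines: wwwm cpe rec qbz
Final line count: 4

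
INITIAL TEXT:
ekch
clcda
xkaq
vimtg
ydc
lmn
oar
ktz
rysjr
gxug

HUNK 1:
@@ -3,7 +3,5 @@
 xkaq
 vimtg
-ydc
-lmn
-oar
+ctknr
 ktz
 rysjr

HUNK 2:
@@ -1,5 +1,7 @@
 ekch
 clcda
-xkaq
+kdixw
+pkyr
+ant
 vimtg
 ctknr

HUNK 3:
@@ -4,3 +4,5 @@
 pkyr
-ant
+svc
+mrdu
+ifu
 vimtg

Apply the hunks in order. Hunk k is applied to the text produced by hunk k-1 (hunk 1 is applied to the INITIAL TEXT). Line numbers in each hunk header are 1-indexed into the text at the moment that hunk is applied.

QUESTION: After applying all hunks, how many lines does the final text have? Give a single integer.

Answer: 12

Derivation:
Hunk 1: at line 3 remove [ydc,lmn,oar] add [ctknr] -> 8 lines: ekch clcda xkaq vimtg ctknr ktz rysjr gxug
Hunk 2: at line 1 remove [xkaq] add [kdixw,pkyr,ant] -> 10 lines: ekch clcda kdixw pkyr ant vimtg ctknr ktz rysjr gxug
Hunk 3: at line 4 remove [ant] add [svc,mrdu,ifu] -> 12 lines: ekch clcda kdixw pkyr svc mrdu ifu vimtg ctknr ktz rysjr gxug
Final line count: 12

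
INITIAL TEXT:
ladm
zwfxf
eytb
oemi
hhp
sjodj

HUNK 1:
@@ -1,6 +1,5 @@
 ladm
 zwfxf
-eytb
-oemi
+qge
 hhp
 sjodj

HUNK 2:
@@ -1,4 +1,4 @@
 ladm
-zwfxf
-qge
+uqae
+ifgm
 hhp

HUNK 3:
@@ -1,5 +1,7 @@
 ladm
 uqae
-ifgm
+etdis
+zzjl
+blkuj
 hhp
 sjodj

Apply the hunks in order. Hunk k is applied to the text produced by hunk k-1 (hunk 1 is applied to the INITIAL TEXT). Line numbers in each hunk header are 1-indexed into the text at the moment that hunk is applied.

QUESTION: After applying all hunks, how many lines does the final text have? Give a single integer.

Hunk 1: at line 1 remove [eytb,oemi] add [qge] -> 5 lines: ladm zwfxf qge hhp sjodj
Hunk 2: at line 1 remove [zwfxf,qge] add [uqae,ifgm] -> 5 lines: ladm uqae ifgm hhp sjodj
Hunk 3: at line 1 remove [ifgm] add [etdis,zzjl,blkuj] -> 7 lines: ladm uqae etdis zzjl blkuj hhp sjodj
Final line count: 7

Answer: 7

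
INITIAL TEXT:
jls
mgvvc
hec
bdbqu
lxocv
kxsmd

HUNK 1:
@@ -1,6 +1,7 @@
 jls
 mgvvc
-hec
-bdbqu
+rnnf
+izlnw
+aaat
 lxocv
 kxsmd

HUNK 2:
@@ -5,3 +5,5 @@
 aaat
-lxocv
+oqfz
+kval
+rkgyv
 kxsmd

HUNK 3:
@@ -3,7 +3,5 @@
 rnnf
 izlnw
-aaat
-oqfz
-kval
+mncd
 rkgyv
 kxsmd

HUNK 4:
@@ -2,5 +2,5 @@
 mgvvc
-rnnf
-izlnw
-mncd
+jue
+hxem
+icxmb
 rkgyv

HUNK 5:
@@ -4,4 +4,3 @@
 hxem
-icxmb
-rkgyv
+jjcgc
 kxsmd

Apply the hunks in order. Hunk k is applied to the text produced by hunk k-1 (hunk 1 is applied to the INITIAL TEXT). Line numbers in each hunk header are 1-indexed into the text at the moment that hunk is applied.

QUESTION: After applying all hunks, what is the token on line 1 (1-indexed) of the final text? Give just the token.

Answer: jls

Derivation:
Hunk 1: at line 1 remove [hec,bdbqu] add [rnnf,izlnw,aaat] -> 7 lines: jls mgvvc rnnf izlnw aaat lxocv kxsmd
Hunk 2: at line 5 remove [lxocv] add [oqfz,kval,rkgyv] -> 9 lines: jls mgvvc rnnf izlnw aaat oqfz kval rkgyv kxsmd
Hunk 3: at line 3 remove [aaat,oqfz,kval] add [mncd] -> 7 lines: jls mgvvc rnnf izlnw mncd rkgyv kxsmd
Hunk 4: at line 2 remove [rnnf,izlnw,mncd] add [jue,hxem,icxmb] -> 7 lines: jls mgvvc jue hxem icxmb rkgyv kxsmd
Hunk 5: at line 4 remove [icxmb,rkgyv] add [jjcgc] -> 6 lines: jls mgvvc jue hxem jjcgc kxsmd
Final line 1: jls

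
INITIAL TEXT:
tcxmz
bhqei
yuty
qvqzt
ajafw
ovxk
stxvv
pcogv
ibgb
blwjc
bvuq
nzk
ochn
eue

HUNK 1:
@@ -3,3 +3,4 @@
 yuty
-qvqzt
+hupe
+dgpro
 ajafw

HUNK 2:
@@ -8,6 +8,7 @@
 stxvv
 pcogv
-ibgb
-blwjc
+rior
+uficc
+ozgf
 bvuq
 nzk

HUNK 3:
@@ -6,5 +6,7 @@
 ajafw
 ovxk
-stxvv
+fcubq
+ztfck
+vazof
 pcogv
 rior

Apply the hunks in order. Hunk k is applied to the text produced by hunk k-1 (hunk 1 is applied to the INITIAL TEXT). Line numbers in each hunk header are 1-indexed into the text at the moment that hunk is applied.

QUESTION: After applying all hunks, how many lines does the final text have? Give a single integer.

Answer: 18

Derivation:
Hunk 1: at line 3 remove [qvqzt] add [hupe,dgpro] -> 15 lines: tcxmz bhqei yuty hupe dgpro ajafw ovxk stxvv pcogv ibgb blwjc bvuq nzk ochn eue
Hunk 2: at line 8 remove [ibgb,blwjc] add [rior,uficc,ozgf] -> 16 lines: tcxmz bhqei yuty hupe dgpro ajafw ovxk stxvv pcogv rior uficc ozgf bvuq nzk ochn eue
Hunk 3: at line 6 remove [stxvv] add [fcubq,ztfck,vazof] -> 18 lines: tcxmz bhqei yuty hupe dgpro ajafw ovxk fcubq ztfck vazof pcogv rior uficc ozgf bvuq nzk ochn eue
Final line count: 18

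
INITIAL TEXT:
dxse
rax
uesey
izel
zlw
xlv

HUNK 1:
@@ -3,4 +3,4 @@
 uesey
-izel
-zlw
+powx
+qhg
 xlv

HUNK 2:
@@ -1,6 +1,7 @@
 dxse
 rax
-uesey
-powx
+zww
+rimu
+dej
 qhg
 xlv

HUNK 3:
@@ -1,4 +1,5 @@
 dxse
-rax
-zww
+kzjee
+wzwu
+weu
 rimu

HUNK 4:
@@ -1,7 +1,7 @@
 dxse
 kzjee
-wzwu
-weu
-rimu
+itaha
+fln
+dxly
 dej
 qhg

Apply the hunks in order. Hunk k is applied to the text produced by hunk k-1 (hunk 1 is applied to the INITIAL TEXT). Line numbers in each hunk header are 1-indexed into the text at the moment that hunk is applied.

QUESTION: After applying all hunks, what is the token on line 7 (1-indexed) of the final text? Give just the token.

Answer: qhg

Derivation:
Hunk 1: at line 3 remove [izel,zlw] add [powx,qhg] -> 6 lines: dxse rax uesey powx qhg xlv
Hunk 2: at line 1 remove [uesey,powx] add [zww,rimu,dej] -> 7 lines: dxse rax zww rimu dej qhg xlv
Hunk 3: at line 1 remove [rax,zww] add [kzjee,wzwu,weu] -> 8 lines: dxse kzjee wzwu weu rimu dej qhg xlv
Hunk 4: at line 1 remove [wzwu,weu,rimu] add [itaha,fln,dxly] -> 8 lines: dxse kzjee itaha fln dxly dej qhg xlv
Final line 7: qhg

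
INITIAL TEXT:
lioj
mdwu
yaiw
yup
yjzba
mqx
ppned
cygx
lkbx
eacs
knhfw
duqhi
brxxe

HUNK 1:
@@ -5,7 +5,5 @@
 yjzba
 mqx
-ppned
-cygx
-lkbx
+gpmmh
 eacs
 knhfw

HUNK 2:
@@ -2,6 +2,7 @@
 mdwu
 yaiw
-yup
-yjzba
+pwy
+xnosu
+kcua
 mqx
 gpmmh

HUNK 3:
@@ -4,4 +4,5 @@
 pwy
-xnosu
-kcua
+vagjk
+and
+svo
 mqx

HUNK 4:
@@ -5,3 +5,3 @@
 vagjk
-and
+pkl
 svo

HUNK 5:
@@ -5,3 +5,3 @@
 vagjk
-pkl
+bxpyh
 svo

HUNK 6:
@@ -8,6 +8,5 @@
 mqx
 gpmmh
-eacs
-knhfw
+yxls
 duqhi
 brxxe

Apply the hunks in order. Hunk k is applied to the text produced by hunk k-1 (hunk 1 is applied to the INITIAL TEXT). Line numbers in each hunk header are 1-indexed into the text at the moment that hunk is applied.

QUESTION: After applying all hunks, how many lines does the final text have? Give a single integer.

Hunk 1: at line 5 remove [ppned,cygx,lkbx] add [gpmmh] -> 11 lines: lioj mdwu yaiw yup yjzba mqx gpmmh eacs knhfw duqhi brxxe
Hunk 2: at line 2 remove [yup,yjzba] add [pwy,xnosu,kcua] -> 12 lines: lioj mdwu yaiw pwy xnosu kcua mqx gpmmh eacs knhfw duqhi brxxe
Hunk 3: at line 4 remove [xnosu,kcua] add [vagjk,and,svo] -> 13 lines: lioj mdwu yaiw pwy vagjk and svo mqx gpmmh eacs knhfw duqhi brxxe
Hunk 4: at line 5 remove [and] add [pkl] -> 13 lines: lioj mdwu yaiw pwy vagjk pkl svo mqx gpmmh eacs knhfw duqhi brxxe
Hunk 5: at line 5 remove [pkl] add [bxpyh] -> 13 lines: lioj mdwu yaiw pwy vagjk bxpyh svo mqx gpmmh eacs knhfw duqhi brxxe
Hunk 6: at line 8 remove [eacs,knhfw] add [yxls] -> 12 lines: lioj mdwu yaiw pwy vagjk bxpyh svo mqx gpmmh yxls duqhi brxxe
Final line count: 12

Answer: 12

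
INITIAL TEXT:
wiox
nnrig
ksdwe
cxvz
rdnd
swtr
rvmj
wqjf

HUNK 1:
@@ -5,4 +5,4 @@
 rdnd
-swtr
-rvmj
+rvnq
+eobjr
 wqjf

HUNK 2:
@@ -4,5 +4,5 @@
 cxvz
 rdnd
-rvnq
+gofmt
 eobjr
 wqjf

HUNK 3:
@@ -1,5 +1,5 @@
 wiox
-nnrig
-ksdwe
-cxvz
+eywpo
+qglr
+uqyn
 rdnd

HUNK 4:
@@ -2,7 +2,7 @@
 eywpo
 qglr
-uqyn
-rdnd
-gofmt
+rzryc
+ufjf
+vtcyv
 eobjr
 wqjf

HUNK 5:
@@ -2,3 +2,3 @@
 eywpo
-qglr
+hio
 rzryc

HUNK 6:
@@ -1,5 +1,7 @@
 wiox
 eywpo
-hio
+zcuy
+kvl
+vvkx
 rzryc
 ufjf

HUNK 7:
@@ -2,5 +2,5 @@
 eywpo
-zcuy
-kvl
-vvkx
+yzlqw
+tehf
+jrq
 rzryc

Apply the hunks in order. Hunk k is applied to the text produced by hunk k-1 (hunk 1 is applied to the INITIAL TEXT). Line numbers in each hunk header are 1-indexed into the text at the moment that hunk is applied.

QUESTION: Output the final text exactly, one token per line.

Hunk 1: at line 5 remove [swtr,rvmj] add [rvnq,eobjr] -> 8 lines: wiox nnrig ksdwe cxvz rdnd rvnq eobjr wqjf
Hunk 2: at line 4 remove [rvnq] add [gofmt] -> 8 lines: wiox nnrig ksdwe cxvz rdnd gofmt eobjr wqjf
Hunk 3: at line 1 remove [nnrig,ksdwe,cxvz] add [eywpo,qglr,uqyn] -> 8 lines: wiox eywpo qglr uqyn rdnd gofmt eobjr wqjf
Hunk 4: at line 2 remove [uqyn,rdnd,gofmt] add [rzryc,ufjf,vtcyv] -> 8 lines: wiox eywpo qglr rzryc ufjf vtcyv eobjr wqjf
Hunk 5: at line 2 remove [qglr] add [hio] -> 8 lines: wiox eywpo hio rzryc ufjf vtcyv eobjr wqjf
Hunk 6: at line 1 remove [hio] add [zcuy,kvl,vvkx] -> 10 lines: wiox eywpo zcuy kvl vvkx rzryc ufjf vtcyv eobjr wqjf
Hunk 7: at line 2 remove [zcuy,kvl,vvkx] add [yzlqw,tehf,jrq] -> 10 lines: wiox eywpo yzlqw tehf jrq rzryc ufjf vtcyv eobjr wqjf

Answer: wiox
eywpo
yzlqw
tehf
jrq
rzryc
ufjf
vtcyv
eobjr
wqjf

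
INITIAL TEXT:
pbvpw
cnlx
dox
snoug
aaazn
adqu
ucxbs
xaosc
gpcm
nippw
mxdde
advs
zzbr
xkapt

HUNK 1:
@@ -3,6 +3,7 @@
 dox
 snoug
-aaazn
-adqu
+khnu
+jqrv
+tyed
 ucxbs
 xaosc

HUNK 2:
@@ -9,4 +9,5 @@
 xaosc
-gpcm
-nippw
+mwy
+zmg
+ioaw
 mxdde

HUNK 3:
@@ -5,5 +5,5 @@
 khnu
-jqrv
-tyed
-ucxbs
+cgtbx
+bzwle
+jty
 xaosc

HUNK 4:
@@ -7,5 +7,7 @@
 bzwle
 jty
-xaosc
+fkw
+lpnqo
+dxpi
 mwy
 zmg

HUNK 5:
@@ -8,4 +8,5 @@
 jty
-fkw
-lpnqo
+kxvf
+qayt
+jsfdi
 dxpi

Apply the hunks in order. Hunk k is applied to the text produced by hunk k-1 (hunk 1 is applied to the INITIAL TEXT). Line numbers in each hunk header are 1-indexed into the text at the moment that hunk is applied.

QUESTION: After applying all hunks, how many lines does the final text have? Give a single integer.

Hunk 1: at line 3 remove [aaazn,adqu] add [khnu,jqrv,tyed] -> 15 lines: pbvpw cnlx dox snoug khnu jqrv tyed ucxbs xaosc gpcm nippw mxdde advs zzbr xkapt
Hunk 2: at line 9 remove [gpcm,nippw] add [mwy,zmg,ioaw] -> 16 lines: pbvpw cnlx dox snoug khnu jqrv tyed ucxbs xaosc mwy zmg ioaw mxdde advs zzbr xkapt
Hunk 3: at line 5 remove [jqrv,tyed,ucxbs] add [cgtbx,bzwle,jty] -> 16 lines: pbvpw cnlx dox snoug khnu cgtbx bzwle jty xaosc mwy zmg ioaw mxdde advs zzbr xkapt
Hunk 4: at line 7 remove [xaosc] add [fkw,lpnqo,dxpi] -> 18 lines: pbvpw cnlx dox snoug khnu cgtbx bzwle jty fkw lpnqo dxpi mwy zmg ioaw mxdde advs zzbr xkapt
Hunk 5: at line 8 remove [fkw,lpnqo] add [kxvf,qayt,jsfdi] -> 19 lines: pbvpw cnlx dox snoug khnu cgtbx bzwle jty kxvf qayt jsfdi dxpi mwy zmg ioaw mxdde advs zzbr xkapt
Final line count: 19

Answer: 19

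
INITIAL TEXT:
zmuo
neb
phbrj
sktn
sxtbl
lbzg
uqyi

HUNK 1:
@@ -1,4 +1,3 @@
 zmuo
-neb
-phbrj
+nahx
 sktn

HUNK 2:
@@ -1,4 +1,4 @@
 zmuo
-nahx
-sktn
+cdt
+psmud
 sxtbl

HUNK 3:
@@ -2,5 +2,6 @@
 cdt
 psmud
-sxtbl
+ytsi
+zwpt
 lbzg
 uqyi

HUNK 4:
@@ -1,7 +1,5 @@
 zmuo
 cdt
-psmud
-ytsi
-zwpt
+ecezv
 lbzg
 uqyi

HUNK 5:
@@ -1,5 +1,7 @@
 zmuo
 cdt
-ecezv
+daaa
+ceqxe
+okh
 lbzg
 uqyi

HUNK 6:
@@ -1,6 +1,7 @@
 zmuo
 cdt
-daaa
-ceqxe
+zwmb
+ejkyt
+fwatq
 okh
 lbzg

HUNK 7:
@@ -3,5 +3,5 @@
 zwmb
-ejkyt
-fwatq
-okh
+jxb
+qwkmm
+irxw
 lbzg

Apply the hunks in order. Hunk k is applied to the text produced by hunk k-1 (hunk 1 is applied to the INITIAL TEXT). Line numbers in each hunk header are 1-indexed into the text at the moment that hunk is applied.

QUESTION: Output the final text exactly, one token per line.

Hunk 1: at line 1 remove [neb,phbrj] add [nahx] -> 6 lines: zmuo nahx sktn sxtbl lbzg uqyi
Hunk 2: at line 1 remove [nahx,sktn] add [cdt,psmud] -> 6 lines: zmuo cdt psmud sxtbl lbzg uqyi
Hunk 3: at line 2 remove [sxtbl] add [ytsi,zwpt] -> 7 lines: zmuo cdt psmud ytsi zwpt lbzg uqyi
Hunk 4: at line 1 remove [psmud,ytsi,zwpt] add [ecezv] -> 5 lines: zmuo cdt ecezv lbzg uqyi
Hunk 5: at line 1 remove [ecezv] add [daaa,ceqxe,okh] -> 7 lines: zmuo cdt daaa ceqxe okh lbzg uqyi
Hunk 6: at line 1 remove [daaa,ceqxe] add [zwmb,ejkyt,fwatq] -> 8 lines: zmuo cdt zwmb ejkyt fwatq okh lbzg uqyi
Hunk 7: at line 3 remove [ejkyt,fwatq,okh] add [jxb,qwkmm,irxw] -> 8 lines: zmuo cdt zwmb jxb qwkmm irxw lbzg uqyi

Answer: zmuo
cdt
zwmb
jxb
qwkmm
irxw
lbzg
uqyi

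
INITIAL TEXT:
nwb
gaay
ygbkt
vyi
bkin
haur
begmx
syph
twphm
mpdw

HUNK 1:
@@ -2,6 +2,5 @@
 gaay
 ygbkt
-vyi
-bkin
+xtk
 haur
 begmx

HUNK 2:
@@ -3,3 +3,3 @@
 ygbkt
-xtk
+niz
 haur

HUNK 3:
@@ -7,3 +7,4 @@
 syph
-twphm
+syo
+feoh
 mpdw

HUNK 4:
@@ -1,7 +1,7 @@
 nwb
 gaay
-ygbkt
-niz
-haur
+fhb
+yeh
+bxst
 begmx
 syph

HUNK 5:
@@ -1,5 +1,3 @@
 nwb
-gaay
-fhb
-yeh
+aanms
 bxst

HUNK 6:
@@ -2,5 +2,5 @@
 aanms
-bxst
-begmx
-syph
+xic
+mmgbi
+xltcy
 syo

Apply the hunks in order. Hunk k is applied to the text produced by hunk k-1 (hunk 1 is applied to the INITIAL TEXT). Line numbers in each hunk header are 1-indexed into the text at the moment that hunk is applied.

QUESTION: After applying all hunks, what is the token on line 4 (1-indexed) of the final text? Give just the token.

Answer: mmgbi

Derivation:
Hunk 1: at line 2 remove [vyi,bkin] add [xtk] -> 9 lines: nwb gaay ygbkt xtk haur begmx syph twphm mpdw
Hunk 2: at line 3 remove [xtk] add [niz] -> 9 lines: nwb gaay ygbkt niz haur begmx syph twphm mpdw
Hunk 3: at line 7 remove [twphm] add [syo,feoh] -> 10 lines: nwb gaay ygbkt niz haur begmx syph syo feoh mpdw
Hunk 4: at line 1 remove [ygbkt,niz,haur] add [fhb,yeh,bxst] -> 10 lines: nwb gaay fhb yeh bxst begmx syph syo feoh mpdw
Hunk 5: at line 1 remove [gaay,fhb,yeh] add [aanms] -> 8 lines: nwb aanms bxst begmx syph syo feoh mpdw
Hunk 6: at line 2 remove [bxst,begmx,syph] add [xic,mmgbi,xltcy] -> 8 lines: nwb aanms xic mmgbi xltcy syo feoh mpdw
Final line 4: mmgbi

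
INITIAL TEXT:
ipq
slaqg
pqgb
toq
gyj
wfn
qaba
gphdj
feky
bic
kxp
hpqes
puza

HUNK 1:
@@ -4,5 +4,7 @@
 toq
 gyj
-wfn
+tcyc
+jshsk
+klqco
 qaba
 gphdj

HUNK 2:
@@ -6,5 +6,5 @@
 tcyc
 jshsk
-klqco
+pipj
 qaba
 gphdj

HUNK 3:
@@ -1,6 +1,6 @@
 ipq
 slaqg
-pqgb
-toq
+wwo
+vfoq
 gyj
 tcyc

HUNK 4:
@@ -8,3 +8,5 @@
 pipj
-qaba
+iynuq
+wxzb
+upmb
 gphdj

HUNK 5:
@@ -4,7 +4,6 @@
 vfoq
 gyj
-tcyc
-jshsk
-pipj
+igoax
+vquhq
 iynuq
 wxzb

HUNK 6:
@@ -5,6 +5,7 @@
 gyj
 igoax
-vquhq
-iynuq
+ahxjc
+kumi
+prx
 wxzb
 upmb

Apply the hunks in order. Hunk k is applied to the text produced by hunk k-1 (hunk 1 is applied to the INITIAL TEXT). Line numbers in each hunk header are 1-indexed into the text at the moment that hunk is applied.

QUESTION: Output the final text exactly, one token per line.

Answer: ipq
slaqg
wwo
vfoq
gyj
igoax
ahxjc
kumi
prx
wxzb
upmb
gphdj
feky
bic
kxp
hpqes
puza

Derivation:
Hunk 1: at line 4 remove [wfn] add [tcyc,jshsk,klqco] -> 15 lines: ipq slaqg pqgb toq gyj tcyc jshsk klqco qaba gphdj feky bic kxp hpqes puza
Hunk 2: at line 6 remove [klqco] add [pipj] -> 15 lines: ipq slaqg pqgb toq gyj tcyc jshsk pipj qaba gphdj feky bic kxp hpqes puza
Hunk 3: at line 1 remove [pqgb,toq] add [wwo,vfoq] -> 15 lines: ipq slaqg wwo vfoq gyj tcyc jshsk pipj qaba gphdj feky bic kxp hpqes puza
Hunk 4: at line 8 remove [qaba] add [iynuq,wxzb,upmb] -> 17 lines: ipq slaqg wwo vfoq gyj tcyc jshsk pipj iynuq wxzb upmb gphdj feky bic kxp hpqes puza
Hunk 5: at line 4 remove [tcyc,jshsk,pipj] add [igoax,vquhq] -> 16 lines: ipq slaqg wwo vfoq gyj igoax vquhq iynuq wxzb upmb gphdj feky bic kxp hpqes puza
Hunk 6: at line 5 remove [vquhq,iynuq] add [ahxjc,kumi,prx] -> 17 lines: ipq slaqg wwo vfoq gyj igoax ahxjc kumi prx wxzb upmb gphdj feky bic kxp hpqes puza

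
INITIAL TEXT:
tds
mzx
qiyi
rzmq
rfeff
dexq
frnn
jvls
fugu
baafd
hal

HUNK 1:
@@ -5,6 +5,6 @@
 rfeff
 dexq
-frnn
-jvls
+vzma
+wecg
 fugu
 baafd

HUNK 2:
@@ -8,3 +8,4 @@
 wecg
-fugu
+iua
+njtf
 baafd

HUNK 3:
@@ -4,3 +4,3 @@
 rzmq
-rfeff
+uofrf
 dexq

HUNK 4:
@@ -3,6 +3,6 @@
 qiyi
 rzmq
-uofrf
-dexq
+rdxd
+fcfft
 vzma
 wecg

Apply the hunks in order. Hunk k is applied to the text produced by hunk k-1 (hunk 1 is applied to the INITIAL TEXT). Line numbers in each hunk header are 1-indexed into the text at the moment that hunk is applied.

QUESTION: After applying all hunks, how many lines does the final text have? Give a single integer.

Hunk 1: at line 5 remove [frnn,jvls] add [vzma,wecg] -> 11 lines: tds mzx qiyi rzmq rfeff dexq vzma wecg fugu baafd hal
Hunk 2: at line 8 remove [fugu] add [iua,njtf] -> 12 lines: tds mzx qiyi rzmq rfeff dexq vzma wecg iua njtf baafd hal
Hunk 3: at line 4 remove [rfeff] add [uofrf] -> 12 lines: tds mzx qiyi rzmq uofrf dexq vzma wecg iua njtf baafd hal
Hunk 4: at line 3 remove [uofrf,dexq] add [rdxd,fcfft] -> 12 lines: tds mzx qiyi rzmq rdxd fcfft vzma wecg iua njtf baafd hal
Final line count: 12

Answer: 12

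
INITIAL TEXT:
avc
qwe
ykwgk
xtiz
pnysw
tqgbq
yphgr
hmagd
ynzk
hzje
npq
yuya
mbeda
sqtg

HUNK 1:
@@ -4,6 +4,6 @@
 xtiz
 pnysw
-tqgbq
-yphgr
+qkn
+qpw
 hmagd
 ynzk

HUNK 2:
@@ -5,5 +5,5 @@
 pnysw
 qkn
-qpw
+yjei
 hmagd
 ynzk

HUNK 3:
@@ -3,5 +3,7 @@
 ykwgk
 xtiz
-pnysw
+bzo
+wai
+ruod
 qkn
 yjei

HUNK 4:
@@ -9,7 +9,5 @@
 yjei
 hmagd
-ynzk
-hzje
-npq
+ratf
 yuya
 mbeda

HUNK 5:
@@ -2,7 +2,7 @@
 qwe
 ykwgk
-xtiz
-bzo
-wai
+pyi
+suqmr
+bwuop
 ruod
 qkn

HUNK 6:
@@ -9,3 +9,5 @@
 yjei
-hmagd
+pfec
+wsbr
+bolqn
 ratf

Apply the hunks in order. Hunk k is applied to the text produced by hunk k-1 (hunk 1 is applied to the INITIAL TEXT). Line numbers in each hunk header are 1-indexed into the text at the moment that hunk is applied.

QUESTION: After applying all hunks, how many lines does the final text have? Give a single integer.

Hunk 1: at line 4 remove [tqgbq,yphgr] add [qkn,qpw] -> 14 lines: avc qwe ykwgk xtiz pnysw qkn qpw hmagd ynzk hzje npq yuya mbeda sqtg
Hunk 2: at line 5 remove [qpw] add [yjei] -> 14 lines: avc qwe ykwgk xtiz pnysw qkn yjei hmagd ynzk hzje npq yuya mbeda sqtg
Hunk 3: at line 3 remove [pnysw] add [bzo,wai,ruod] -> 16 lines: avc qwe ykwgk xtiz bzo wai ruod qkn yjei hmagd ynzk hzje npq yuya mbeda sqtg
Hunk 4: at line 9 remove [ynzk,hzje,npq] add [ratf] -> 14 lines: avc qwe ykwgk xtiz bzo wai ruod qkn yjei hmagd ratf yuya mbeda sqtg
Hunk 5: at line 2 remove [xtiz,bzo,wai] add [pyi,suqmr,bwuop] -> 14 lines: avc qwe ykwgk pyi suqmr bwuop ruod qkn yjei hmagd ratf yuya mbeda sqtg
Hunk 6: at line 9 remove [hmagd] add [pfec,wsbr,bolqn] -> 16 lines: avc qwe ykwgk pyi suqmr bwuop ruod qkn yjei pfec wsbr bolqn ratf yuya mbeda sqtg
Final line count: 16

Answer: 16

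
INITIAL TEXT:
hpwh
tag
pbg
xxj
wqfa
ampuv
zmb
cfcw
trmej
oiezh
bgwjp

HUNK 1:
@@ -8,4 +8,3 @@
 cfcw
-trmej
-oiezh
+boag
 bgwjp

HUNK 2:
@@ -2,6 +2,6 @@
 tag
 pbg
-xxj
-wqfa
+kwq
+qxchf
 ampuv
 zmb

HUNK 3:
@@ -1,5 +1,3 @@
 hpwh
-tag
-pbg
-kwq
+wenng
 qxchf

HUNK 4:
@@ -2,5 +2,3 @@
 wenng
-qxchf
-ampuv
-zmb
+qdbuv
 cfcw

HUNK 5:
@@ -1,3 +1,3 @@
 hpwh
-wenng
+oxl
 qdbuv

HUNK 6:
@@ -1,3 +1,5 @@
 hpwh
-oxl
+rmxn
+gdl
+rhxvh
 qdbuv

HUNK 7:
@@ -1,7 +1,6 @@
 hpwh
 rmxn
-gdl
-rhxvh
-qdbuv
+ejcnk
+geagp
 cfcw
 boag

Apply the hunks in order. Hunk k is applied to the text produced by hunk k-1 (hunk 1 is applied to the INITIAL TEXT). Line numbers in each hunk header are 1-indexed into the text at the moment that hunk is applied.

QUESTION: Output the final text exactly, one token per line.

Answer: hpwh
rmxn
ejcnk
geagp
cfcw
boag
bgwjp

Derivation:
Hunk 1: at line 8 remove [trmej,oiezh] add [boag] -> 10 lines: hpwh tag pbg xxj wqfa ampuv zmb cfcw boag bgwjp
Hunk 2: at line 2 remove [xxj,wqfa] add [kwq,qxchf] -> 10 lines: hpwh tag pbg kwq qxchf ampuv zmb cfcw boag bgwjp
Hunk 3: at line 1 remove [tag,pbg,kwq] add [wenng] -> 8 lines: hpwh wenng qxchf ampuv zmb cfcw boag bgwjp
Hunk 4: at line 2 remove [qxchf,ampuv,zmb] add [qdbuv] -> 6 lines: hpwh wenng qdbuv cfcw boag bgwjp
Hunk 5: at line 1 remove [wenng] add [oxl] -> 6 lines: hpwh oxl qdbuv cfcw boag bgwjp
Hunk 6: at line 1 remove [oxl] add [rmxn,gdl,rhxvh] -> 8 lines: hpwh rmxn gdl rhxvh qdbuv cfcw boag bgwjp
Hunk 7: at line 1 remove [gdl,rhxvh,qdbuv] add [ejcnk,geagp] -> 7 lines: hpwh rmxn ejcnk geagp cfcw boag bgwjp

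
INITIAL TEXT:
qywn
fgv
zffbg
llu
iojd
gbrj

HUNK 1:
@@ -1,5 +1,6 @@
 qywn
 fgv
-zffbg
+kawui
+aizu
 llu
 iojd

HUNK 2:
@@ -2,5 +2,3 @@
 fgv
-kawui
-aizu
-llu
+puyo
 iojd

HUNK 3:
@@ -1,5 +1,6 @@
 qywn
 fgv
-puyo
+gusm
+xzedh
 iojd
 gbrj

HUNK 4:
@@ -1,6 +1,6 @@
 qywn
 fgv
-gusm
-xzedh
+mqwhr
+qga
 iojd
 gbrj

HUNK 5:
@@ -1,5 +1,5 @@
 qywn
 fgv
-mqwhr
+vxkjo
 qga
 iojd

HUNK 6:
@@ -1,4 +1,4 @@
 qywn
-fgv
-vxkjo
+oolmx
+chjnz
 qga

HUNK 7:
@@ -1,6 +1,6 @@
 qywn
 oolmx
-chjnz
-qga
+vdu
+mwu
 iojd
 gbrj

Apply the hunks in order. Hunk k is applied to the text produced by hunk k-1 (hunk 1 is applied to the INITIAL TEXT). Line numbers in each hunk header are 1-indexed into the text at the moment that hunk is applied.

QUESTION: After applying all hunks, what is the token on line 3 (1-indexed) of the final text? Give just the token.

Answer: vdu

Derivation:
Hunk 1: at line 1 remove [zffbg] add [kawui,aizu] -> 7 lines: qywn fgv kawui aizu llu iojd gbrj
Hunk 2: at line 2 remove [kawui,aizu,llu] add [puyo] -> 5 lines: qywn fgv puyo iojd gbrj
Hunk 3: at line 1 remove [puyo] add [gusm,xzedh] -> 6 lines: qywn fgv gusm xzedh iojd gbrj
Hunk 4: at line 1 remove [gusm,xzedh] add [mqwhr,qga] -> 6 lines: qywn fgv mqwhr qga iojd gbrj
Hunk 5: at line 1 remove [mqwhr] add [vxkjo] -> 6 lines: qywn fgv vxkjo qga iojd gbrj
Hunk 6: at line 1 remove [fgv,vxkjo] add [oolmx,chjnz] -> 6 lines: qywn oolmx chjnz qga iojd gbrj
Hunk 7: at line 1 remove [chjnz,qga] add [vdu,mwu] -> 6 lines: qywn oolmx vdu mwu iojd gbrj
Final line 3: vdu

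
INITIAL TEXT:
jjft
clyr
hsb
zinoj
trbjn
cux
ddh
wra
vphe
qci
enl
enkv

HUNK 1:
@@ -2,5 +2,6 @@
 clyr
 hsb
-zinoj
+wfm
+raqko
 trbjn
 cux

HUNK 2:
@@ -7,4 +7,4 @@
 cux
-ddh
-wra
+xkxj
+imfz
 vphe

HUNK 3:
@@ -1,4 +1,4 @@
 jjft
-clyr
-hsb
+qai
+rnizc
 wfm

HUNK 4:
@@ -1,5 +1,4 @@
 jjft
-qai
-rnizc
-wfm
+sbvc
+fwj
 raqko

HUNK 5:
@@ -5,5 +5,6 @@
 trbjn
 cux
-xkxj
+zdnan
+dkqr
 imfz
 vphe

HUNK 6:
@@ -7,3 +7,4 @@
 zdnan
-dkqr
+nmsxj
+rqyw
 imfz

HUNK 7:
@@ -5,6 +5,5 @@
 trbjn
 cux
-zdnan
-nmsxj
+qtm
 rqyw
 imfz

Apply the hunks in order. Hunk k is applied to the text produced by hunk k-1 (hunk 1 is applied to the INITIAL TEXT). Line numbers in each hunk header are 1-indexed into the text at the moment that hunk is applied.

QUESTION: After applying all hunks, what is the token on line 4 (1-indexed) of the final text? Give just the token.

Hunk 1: at line 2 remove [zinoj] add [wfm,raqko] -> 13 lines: jjft clyr hsb wfm raqko trbjn cux ddh wra vphe qci enl enkv
Hunk 2: at line 7 remove [ddh,wra] add [xkxj,imfz] -> 13 lines: jjft clyr hsb wfm raqko trbjn cux xkxj imfz vphe qci enl enkv
Hunk 3: at line 1 remove [clyr,hsb] add [qai,rnizc] -> 13 lines: jjft qai rnizc wfm raqko trbjn cux xkxj imfz vphe qci enl enkv
Hunk 4: at line 1 remove [qai,rnizc,wfm] add [sbvc,fwj] -> 12 lines: jjft sbvc fwj raqko trbjn cux xkxj imfz vphe qci enl enkv
Hunk 5: at line 5 remove [xkxj] add [zdnan,dkqr] -> 13 lines: jjft sbvc fwj raqko trbjn cux zdnan dkqr imfz vphe qci enl enkv
Hunk 6: at line 7 remove [dkqr] add [nmsxj,rqyw] -> 14 lines: jjft sbvc fwj raqko trbjn cux zdnan nmsxj rqyw imfz vphe qci enl enkv
Hunk 7: at line 5 remove [zdnan,nmsxj] add [qtm] -> 13 lines: jjft sbvc fwj raqko trbjn cux qtm rqyw imfz vphe qci enl enkv
Final line 4: raqko

Answer: raqko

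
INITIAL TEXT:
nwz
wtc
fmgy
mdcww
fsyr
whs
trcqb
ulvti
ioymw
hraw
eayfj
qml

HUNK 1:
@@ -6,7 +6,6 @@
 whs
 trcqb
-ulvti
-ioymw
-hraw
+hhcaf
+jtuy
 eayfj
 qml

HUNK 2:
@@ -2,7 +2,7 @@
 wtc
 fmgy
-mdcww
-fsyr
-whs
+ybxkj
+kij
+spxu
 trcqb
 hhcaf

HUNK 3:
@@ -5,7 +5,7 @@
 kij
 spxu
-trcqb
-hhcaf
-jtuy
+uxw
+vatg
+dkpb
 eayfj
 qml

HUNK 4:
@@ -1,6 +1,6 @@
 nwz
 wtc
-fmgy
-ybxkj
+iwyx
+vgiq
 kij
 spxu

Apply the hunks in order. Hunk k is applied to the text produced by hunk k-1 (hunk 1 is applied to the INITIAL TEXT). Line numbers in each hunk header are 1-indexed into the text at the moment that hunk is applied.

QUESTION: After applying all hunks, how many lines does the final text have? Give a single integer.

Answer: 11

Derivation:
Hunk 1: at line 6 remove [ulvti,ioymw,hraw] add [hhcaf,jtuy] -> 11 lines: nwz wtc fmgy mdcww fsyr whs trcqb hhcaf jtuy eayfj qml
Hunk 2: at line 2 remove [mdcww,fsyr,whs] add [ybxkj,kij,spxu] -> 11 lines: nwz wtc fmgy ybxkj kij spxu trcqb hhcaf jtuy eayfj qml
Hunk 3: at line 5 remove [trcqb,hhcaf,jtuy] add [uxw,vatg,dkpb] -> 11 lines: nwz wtc fmgy ybxkj kij spxu uxw vatg dkpb eayfj qml
Hunk 4: at line 1 remove [fmgy,ybxkj] add [iwyx,vgiq] -> 11 lines: nwz wtc iwyx vgiq kij spxu uxw vatg dkpb eayfj qml
Final line count: 11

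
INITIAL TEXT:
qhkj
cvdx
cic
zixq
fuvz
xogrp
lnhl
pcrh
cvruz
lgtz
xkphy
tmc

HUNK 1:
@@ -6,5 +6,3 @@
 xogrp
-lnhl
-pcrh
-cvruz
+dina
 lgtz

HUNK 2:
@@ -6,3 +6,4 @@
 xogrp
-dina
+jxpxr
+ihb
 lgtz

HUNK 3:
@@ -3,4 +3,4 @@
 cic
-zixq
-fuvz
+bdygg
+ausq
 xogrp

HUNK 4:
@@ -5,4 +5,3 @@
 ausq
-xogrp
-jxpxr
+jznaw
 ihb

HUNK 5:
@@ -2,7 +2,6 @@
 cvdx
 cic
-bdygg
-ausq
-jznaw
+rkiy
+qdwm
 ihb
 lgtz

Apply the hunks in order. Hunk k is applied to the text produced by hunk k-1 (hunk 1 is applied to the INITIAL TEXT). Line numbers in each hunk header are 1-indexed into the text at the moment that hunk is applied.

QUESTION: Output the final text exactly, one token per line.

Hunk 1: at line 6 remove [lnhl,pcrh,cvruz] add [dina] -> 10 lines: qhkj cvdx cic zixq fuvz xogrp dina lgtz xkphy tmc
Hunk 2: at line 6 remove [dina] add [jxpxr,ihb] -> 11 lines: qhkj cvdx cic zixq fuvz xogrp jxpxr ihb lgtz xkphy tmc
Hunk 3: at line 3 remove [zixq,fuvz] add [bdygg,ausq] -> 11 lines: qhkj cvdx cic bdygg ausq xogrp jxpxr ihb lgtz xkphy tmc
Hunk 4: at line 5 remove [xogrp,jxpxr] add [jznaw] -> 10 lines: qhkj cvdx cic bdygg ausq jznaw ihb lgtz xkphy tmc
Hunk 5: at line 2 remove [bdygg,ausq,jznaw] add [rkiy,qdwm] -> 9 lines: qhkj cvdx cic rkiy qdwm ihb lgtz xkphy tmc

Answer: qhkj
cvdx
cic
rkiy
qdwm
ihb
lgtz
xkphy
tmc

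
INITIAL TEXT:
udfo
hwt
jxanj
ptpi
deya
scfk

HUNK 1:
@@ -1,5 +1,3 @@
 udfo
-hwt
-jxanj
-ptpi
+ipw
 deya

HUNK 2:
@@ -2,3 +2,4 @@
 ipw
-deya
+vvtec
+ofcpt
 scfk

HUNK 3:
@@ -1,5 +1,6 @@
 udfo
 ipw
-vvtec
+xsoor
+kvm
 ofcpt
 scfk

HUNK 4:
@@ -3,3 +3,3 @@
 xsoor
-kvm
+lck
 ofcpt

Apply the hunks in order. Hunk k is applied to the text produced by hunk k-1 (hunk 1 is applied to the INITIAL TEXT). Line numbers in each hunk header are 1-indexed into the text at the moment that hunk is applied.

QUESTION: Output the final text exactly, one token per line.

Answer: udfo
ipw
xsoor
lck
ofcpt
scfk

Derivation:
Hunk 1: at line 1 remove [hwt,jxanj,ptpi] add [ipw] -> 4 lines: udfo ipw deya scfk
Hunk 2: at line 2 remove [deya] add [vvtec,ofcpt] -> 5 lines: udfo ipw vvtec ofcpt scfk
Hunk 3: at line 1 remove [vvtec] add [xsoor,kvm] -> 6 lines: udfo ipw xsoor kvm ofcpt scfk
Hunk 4: at line 3 remove [kvm] add [lck] -> 6 lines: udfo ipw xsoor lck ofcpt scfk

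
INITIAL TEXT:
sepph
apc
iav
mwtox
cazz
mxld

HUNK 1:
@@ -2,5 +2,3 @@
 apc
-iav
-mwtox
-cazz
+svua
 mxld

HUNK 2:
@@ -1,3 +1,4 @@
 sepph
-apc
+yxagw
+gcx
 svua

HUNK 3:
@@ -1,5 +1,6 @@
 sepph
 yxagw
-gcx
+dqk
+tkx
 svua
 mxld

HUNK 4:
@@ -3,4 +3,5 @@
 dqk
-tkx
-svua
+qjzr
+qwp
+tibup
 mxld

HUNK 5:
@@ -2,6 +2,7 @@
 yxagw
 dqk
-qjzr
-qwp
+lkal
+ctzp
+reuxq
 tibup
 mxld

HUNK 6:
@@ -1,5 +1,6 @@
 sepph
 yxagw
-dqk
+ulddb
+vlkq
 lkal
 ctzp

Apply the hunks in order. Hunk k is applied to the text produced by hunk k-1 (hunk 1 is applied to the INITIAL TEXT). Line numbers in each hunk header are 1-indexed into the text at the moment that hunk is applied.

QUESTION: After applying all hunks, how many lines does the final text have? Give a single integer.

Answer: 9

Derivation:
Hunk 1: at line 2 remove [iav,mwtox,cazz] add [svua] -> 4 lines: sepph apc svua mxld
Hunk 2: at line 1 remove [apc] add [yxagw,gcx] -> 5 lines: sepph yxagw gcx svua mxld
Hunk 3: at line 1 remove [gcx] add [dqk,tkx] -> 6 lines: sepph yxagw dqk tkx svua mxld
Hunk 4: at line 3 remove [tkx,svua] add [qjzr,qwp,tibup] -> 7 lines: sepph yxagw dqk qjzr qwp tibup mxld
Hunk 5: at line 2 remove [qjzr,qwp] add [lkal,ctzp,reuxq] -> 8 lines: sepph yxagw dqk lkal ctzp reuxq tibup mxld
Hunk 6: at line 1 remove [dqk] add [ulddb,vlkq] -> 9 lines: sepph yxagw ulddb vlkq lkal ctzp reuxq tibup mxld
Final line count: 9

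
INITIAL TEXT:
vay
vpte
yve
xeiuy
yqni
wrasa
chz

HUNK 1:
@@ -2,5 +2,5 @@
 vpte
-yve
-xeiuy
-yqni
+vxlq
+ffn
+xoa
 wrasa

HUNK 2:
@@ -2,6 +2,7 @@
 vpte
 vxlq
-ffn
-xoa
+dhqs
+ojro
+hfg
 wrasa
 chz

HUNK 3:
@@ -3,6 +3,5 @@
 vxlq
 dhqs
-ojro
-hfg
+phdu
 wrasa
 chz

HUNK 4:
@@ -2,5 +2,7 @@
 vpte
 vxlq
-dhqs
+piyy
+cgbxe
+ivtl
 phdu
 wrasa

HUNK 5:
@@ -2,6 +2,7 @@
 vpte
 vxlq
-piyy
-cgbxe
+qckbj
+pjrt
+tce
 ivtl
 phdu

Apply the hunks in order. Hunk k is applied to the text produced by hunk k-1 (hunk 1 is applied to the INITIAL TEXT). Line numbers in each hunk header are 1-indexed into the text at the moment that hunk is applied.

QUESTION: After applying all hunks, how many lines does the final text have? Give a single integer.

Answer: 10

Derivation:
Hunk 1: at line 2 remove [yve,xeiuy,yqni] add [vxlq,ffn,xoa] -> 7 lines: vay vpte vxlq ffn xoa wrasa chz
Hunk 2: at line 2 remove [ffn,xoa] add [dhqs,ojro,hfg] -> 8 lines: vay vpte vxlq dhqs ojro hfg wrasa chz
Hunk 3: at line 3 remove [ojro,hfg] add [phdu] -> 7 lines: vay vpte vxlq dhqs phdu wrasa chz
Hunk 4: at line 2 remove [dhqs] add [piyy,cgbxe,ivtl] -> 9 lines: vay vpte vxlq piyy cgbxe ivtl phdu wrasa chz
Hunk 5: at line 2 remove [piyy,cgbxe] add [qckbj,pjrt,tce] -> 10 lines: vay vpte vxlq qckbj pjrt tce ivtl phdu wrasa chz
Final line count: 10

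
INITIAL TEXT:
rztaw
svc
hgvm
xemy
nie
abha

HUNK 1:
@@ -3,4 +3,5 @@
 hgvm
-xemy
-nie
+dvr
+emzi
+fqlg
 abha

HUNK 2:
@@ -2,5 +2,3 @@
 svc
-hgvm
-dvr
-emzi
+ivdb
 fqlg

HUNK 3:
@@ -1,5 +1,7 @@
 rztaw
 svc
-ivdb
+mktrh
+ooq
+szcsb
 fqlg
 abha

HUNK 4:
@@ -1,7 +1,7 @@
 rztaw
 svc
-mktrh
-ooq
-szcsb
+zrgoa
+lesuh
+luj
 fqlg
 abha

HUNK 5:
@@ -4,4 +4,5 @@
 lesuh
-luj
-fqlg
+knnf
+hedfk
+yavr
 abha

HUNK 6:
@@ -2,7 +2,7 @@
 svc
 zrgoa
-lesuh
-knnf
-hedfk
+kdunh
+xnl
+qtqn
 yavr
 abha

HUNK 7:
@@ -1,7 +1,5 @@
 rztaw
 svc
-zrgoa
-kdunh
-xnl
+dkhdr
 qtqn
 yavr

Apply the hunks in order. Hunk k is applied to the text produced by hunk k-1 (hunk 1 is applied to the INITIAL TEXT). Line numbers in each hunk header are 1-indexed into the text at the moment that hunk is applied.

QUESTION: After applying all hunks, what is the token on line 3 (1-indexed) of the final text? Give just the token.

Answer: dkhdr

Derivation:
Hunk 1: at line 3 remove [xemy,nie] add [dvr,emzi,fqlg] -> 7 lines: rztaw svc hgvm dvr emzi fqlg abha
Hunk 2: at line 2 remove [hgvm,dvr,emzi] add [ivdb] -> 5 lines: rztaw svc ivdb fqlg abha
Hunk 3: at line 1 remove [ivdb] add [mktrh,ooq,szcsb] -> 7 lines: rztaw svc mktrh ooq szcsb fqlg abha
Hunk 4: at line 1 remove [mktrh,ooq,szcsb] add [zrgoa,lesuh,luj] -> 7 lines: rztaw svc zrgoa lesuh luj fqlg abha
Hunk 5: at line 4 remove [luj,fqlg] add [knnf,hedfk,yavr] -> 8 lines: rztaw svc zrgoa lesuh knnf hedfk yavr abha
Hunk 6: at line 2 remove [lesuh,knnf,hedfk] add [kdunh,xnl,qtqn] -> 8 lines: rztaw svc zrgoa kdunh xnl qtqn yavr abha
Hunk 7: at line 1 remove [zrgoa,kdunh,xnl] add [dkhdr] -> 6 lines: rztaw svc dkhdr qtqn yavr abha
Final line 3: dkhdr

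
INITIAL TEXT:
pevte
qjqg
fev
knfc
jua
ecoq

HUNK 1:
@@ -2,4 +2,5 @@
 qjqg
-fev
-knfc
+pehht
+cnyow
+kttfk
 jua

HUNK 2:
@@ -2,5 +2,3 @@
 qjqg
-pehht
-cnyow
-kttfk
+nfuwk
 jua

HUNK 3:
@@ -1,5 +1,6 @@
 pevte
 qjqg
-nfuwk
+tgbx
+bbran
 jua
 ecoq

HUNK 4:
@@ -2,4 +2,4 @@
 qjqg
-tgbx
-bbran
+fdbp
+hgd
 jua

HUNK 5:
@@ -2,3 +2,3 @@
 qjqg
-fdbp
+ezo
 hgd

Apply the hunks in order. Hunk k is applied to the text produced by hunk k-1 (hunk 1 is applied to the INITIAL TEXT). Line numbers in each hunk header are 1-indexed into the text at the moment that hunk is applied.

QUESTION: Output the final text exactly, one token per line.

Hunk 1: at line 2 remove [fev,knfc] add [pehht,cnyow,kttfk] -> 7 lines: pevte qjqg pehht cnyow kttfk jua ecoq
Hunk 2: at line 2 remove [pehht,cnyow,kttfk] add [nfuwk] -> 5 lines: pevte qjqg nfuwk jua ecoq
Hunk 3: at line 1 remove [nfuwk] add [tgbx,bbran] -> 6 lines: pevte qjqg tgbx bbran jua ecoq
Hunk 4: at line 2 remove [tgbx,bbran] add [fdbp,hgd] -> 6 lines: pevte qjqg fdbp hgd jua ecoq
Hunk 5: at line 2 remove [fdbp] add [ezo] -> 6 lines: pevte qjqg ezo hgd jua ecoq

Answer: pevte
qjqg
ezo
hgd
jua
ecoq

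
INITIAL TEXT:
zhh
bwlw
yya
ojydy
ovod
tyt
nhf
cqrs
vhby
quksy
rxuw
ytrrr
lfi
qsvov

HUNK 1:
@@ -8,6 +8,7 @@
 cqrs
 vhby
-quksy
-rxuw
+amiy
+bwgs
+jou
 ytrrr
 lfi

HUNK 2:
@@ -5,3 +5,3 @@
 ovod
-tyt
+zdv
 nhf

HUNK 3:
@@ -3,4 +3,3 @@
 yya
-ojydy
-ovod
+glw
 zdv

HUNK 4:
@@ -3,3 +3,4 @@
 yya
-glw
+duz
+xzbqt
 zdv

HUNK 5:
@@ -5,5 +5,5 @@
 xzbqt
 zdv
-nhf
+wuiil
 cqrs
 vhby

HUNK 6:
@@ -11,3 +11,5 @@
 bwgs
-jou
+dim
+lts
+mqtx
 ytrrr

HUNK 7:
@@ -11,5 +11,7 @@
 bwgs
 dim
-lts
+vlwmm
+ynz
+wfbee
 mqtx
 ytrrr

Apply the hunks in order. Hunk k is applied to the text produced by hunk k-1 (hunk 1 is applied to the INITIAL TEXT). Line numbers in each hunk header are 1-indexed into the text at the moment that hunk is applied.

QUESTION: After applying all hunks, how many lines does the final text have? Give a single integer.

Hunk 1: at line 8 remove [quksy,rxuw] add [amiy,bwgs,jou] -> 15 lines: zhh bwlw yya ojydy ovod tyt nhf cqrs vhby amiy bwgs jou ytrrr lfi qsvov
Hunk 2: at line 5 remove [tyt] add [zdv] -> 15 lines: zhh bwlw yya ojydy ovod zdv nhf cqrs vhby amiy bwgs jou ytrrr lfi qsvov
Hunk 3: at line 3 remove [ojydy,ovod] add [glw] -> 14 lines: zhh bwlw yya glw zdv nhf cqrs vhby amiy bwgs jou ytrrr lfi qsvov
Hunk 4: at line 3 remove [glw] add [duz,xzbqt] -> 15 lines: zhh bwlw yya duz xzbqt zdv nhf cqrs vhby amiy bwgs jou ytrrr lfi qsvov
Hunk 5: at line 5 remove [nhf] add [wuiil] -> 15 lines: zhh bwlw yya duz xzbqt zdv wuiil cqrs vhby amiy bwgs jou ytrrr lfi qsvov
Hunk 6: at line 11 remove [jou] add [dim,lts,mqtx] -> 17 lines: zhh bwlw yya duz xzbqt zdv wuiil cqrs vhby amiy bwgs dim lts mqtx ytrrr lfi qsvov
Hunk 7: at line 11 remove [lts] add [vlwmm,ynz,wfbee] -> 19 lines: zhh bwlw yya duz xzbqt zdv wuiil cqrs vhby amiy bwgs dim vlwmm ynz wfbee mqtx ytrrr lfi qsvov
Final line count: 19

Answer: 19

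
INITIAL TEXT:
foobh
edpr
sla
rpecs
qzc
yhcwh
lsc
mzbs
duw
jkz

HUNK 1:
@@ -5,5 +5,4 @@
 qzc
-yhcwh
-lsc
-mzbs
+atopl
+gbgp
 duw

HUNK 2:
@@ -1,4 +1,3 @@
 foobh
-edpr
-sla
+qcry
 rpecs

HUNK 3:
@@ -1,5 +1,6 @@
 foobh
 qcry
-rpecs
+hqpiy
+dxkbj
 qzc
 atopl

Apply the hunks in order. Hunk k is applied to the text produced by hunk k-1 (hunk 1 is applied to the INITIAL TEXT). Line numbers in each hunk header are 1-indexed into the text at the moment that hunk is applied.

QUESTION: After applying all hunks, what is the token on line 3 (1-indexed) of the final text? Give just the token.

Answer: hqpiy

Derivation:
Hunk 1: at line 5 remove [yhcwh,lsc,mzbs] add [atopl,gbgp] -> 9 lines: foobh edpr sla rpecs qzc atopl gbgp duw jkz
Hunk 2: at line 1 remove [edpr,sla] add [qcry] -> 8 lines: foobh qcry rpecs qzc atopl gbgp duw jkz
Hunk 3: at line 1 remove [rpecs] add [hqpiy,dxkbj] -> 9 lines: foobh qcry hqpiy dxkbj qzc atopl gbgp duw jkz
Final line 3: hqpiy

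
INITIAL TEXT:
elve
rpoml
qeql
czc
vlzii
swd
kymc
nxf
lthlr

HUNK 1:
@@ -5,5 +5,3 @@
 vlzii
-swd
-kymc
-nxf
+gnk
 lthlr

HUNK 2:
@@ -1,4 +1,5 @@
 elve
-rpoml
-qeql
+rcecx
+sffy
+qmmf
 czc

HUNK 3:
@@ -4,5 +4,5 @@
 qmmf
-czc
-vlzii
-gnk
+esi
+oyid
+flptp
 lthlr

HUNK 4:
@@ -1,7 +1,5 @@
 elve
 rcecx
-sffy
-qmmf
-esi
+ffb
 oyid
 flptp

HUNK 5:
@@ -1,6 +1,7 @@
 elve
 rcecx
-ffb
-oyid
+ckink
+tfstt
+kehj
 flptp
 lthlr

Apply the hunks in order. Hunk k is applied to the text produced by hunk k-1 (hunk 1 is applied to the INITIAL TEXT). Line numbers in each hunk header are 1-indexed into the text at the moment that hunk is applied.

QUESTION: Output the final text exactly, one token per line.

Answer: elve
rcecx
ckink
tfstt
kehj
flptp
lthlr

Derivation:
Hunk 1: at line 5 remove [swd,kymc,nxf] add [gnk] -> 7 lines: elve rpoml qeql czc vlzii gnk lthlr
Hunk 2: at line 1 remove [rpoml,qeql] add [rcecx,sffy,qmmf] -> 8 lines: elve rcecx sffy qmmf czc vlzii gnk lthlr
Hunk 3: at line 4 remove [czc,vlzii,gnk] add [esi,oyid,flptp] -> 8 lines: elve rcecx sffy qmmf esi oyid flptp lthlr
Hunk 4: at line 1 remove [sffy,qmmf,esi] add [ffb] -> 6 lines: elve rcecx ffb oyid flptp lthlr
Hunk 5: at line 1 remove [ffb,oyid] add [ckink,tfstt,kehj] -> 7 lines: elve rcecx ckink tfstt kehj flptp lthlr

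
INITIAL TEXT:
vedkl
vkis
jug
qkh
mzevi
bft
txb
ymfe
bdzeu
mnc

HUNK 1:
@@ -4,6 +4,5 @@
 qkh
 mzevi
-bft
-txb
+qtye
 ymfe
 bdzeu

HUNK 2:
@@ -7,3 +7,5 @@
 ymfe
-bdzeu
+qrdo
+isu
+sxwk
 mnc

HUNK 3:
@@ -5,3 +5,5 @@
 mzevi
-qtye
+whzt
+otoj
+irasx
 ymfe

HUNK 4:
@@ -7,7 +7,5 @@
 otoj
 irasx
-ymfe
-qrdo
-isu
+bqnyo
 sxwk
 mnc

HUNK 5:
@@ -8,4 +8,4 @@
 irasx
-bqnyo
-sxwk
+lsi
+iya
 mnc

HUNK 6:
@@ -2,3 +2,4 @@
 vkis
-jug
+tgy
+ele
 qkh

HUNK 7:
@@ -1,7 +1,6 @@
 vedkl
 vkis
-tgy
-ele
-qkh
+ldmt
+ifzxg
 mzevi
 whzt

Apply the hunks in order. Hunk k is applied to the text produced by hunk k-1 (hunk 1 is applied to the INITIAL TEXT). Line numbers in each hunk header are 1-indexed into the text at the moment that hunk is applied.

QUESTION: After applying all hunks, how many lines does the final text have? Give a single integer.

Answer: 11

Derivation:
Hunk 1: at line 4 remove [bft,txb] add [qtye] -> 9 lines: vedkl vkis jug qkh mzevi qtye ymfe bdzeu mnc
Hunk 2: at line 7 remove [bdzeu] add [qrdo,isu,sxwk] -> 11 lines: vedkl vkis jug qkh mzevi qtye ymfe qrdo isu sxwk mnc
Hunk 3: at line 5 remove [qtye] add [whzt,otoj,irasx] -> 13 lines: vedkl vkis jug qkh mzevi whzt otoj irasx ymfe qrdo isu sxwk mnc
Hunk 4: at line 7 remove [ymfe,qrdo,isu] add [bqnyo] -> 11 lines: vedkl vkis jug qkh mzevi whzt otoj irasx bqnyo sxwk mnc
Hunk 5: at line 8 remove [bqnyo,sxwk] add [lsi,iya] -> 11 lines: vedkl vkis jug qkh mzevi whzt otoj irasx lsi iya mnc
Hunk 6: at line 2 remove [jug] add [tgy,ele] -> 12 lines: vedkl vkis tgy ele qkh mzevi whzt otoj irasx lsi iya mnc
Hunk 7: at line 1 remove [tgy,ele,qkh] add [ldmt,ifzxg] -> 11 lines: vedkl vkis ldmt ifzxg mzevi whzt otoj irasx lsi iya mnc
Final line count: 11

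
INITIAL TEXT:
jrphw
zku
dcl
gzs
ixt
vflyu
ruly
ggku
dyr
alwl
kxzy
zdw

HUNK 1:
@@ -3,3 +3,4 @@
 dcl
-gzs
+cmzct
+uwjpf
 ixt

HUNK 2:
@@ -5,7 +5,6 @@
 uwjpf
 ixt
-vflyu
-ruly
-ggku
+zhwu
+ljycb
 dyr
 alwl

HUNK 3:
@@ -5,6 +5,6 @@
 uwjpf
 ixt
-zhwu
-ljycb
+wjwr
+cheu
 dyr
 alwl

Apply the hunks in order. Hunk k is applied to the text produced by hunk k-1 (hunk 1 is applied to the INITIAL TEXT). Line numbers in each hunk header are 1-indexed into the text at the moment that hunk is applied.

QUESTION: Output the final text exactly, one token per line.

Hunk 1: at line 3 remove [gzs] add [cmzct,uwjpf] -> 13 lines: jrphw zku dcl cmzct uwjpf ixt vflyu ruly ggku dyr alwl kxzy zdw
Hunk 2: at line 5 remove [vflyu,ruly,ggku] add [zhwu,ljycb] -> 12 lines: jrphw zku dcl cmzct uwjpf ixt zhwu ljycb dyr alwl kxzy zdw
Hunk 3: at line 5 remove [zhwu,ljycb] add [wjwr,cheu] -> 12 lines: jrphw zku dcl cmzct uwjpf ixt wjwr cheu dyr alwl kxzy zdw

Answer: jrphw
zku
dcl
cmzct
uwjpf
ixt
wjwr
cheu
dyr
alwl
kxzy
zdw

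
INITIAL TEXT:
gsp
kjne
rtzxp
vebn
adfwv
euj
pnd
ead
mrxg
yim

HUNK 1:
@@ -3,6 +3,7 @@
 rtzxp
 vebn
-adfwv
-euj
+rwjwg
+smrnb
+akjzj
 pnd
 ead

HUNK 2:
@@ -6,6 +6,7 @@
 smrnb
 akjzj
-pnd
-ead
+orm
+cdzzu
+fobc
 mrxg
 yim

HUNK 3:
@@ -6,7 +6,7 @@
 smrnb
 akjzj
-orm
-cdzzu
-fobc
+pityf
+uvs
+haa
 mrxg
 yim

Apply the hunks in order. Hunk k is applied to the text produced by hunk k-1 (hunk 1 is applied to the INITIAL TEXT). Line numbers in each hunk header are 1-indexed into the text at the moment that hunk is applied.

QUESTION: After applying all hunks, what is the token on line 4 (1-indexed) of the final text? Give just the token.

Answer: vebn

Derivation:
Hunk 1: at line 3 remove [adfwv,euj] add [rwjwg,smrnb,akjzj] -> 11 lines: gsp kjne rtzxp vebn rwjwg smrnb akjzj pnd ead mrxg yim
Hunk 2: at line 6 remove [pnd,ead] add [orm,cdzzu,fobc] -> 12 lines: gsp kjne rtzxp vebn rwjwg smrnb akjzj orm cdzzu fobc mrxg yim
Hunk 3: at line 6 remove [orm,cdzzu,fobc] add [pityf,uvs,haa] -> 12 lines: gsp kjne rtzxp vebn rwjwg smrnb akjzj pityf uvs haa mrxg yim
Final line 4: vebn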